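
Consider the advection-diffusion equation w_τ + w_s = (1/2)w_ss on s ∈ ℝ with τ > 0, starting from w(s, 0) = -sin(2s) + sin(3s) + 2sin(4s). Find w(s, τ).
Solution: Moving frame: η = s - τ, σ = τ, w = u(η,σ), so w_τ = u_σ - u_η and w_ss = u_ηη.
Hence w_τ + w_s = u_σ and the PDE becomes the heat equation u_σ = (1/2)u_ηη on η ∈ ℝ.
Initial data: u(η,0) = w(η,0) = -sin(2η) + sin(3η) + 2sin(4η). Each mode sin(nη) decays as exp(-n²σ/2) on ℝ, so u(η,σ) = Σ c_n exp(-n²σ/2) sin(nη) with c_2=-1, c_3=1, c_4=2: u(η,σ) = -exp(-2σ)sin(2η) + 2exp(-8σ)sin(4η) + exp(-9σ/2)sin(3η).
Substituting back: w(s,τ) = u(s - τ, τ).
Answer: w(s, τ) = -exp(-2τ)sin(2s - 2τ) + 2exp(-8τ)sin(4s - 4τ) + exp(-9τ/2)sin(3s - 3τ)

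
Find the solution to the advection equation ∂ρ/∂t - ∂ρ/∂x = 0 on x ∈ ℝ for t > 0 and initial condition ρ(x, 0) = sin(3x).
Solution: By characteristics (dx/dt = -1), ρ(x,t) = f(x + t) with f = ρ(·, 0).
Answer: ρ(x, t) = sin(3t + 3x)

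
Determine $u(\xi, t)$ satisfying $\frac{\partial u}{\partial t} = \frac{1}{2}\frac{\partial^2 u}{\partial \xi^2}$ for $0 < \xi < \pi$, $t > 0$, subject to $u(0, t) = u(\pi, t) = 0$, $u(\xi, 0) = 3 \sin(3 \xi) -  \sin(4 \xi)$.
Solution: Using separation of variables $u = X(\xi)T(t)$:
Eigenfunctions: $\sin(n\xi)$, $n = 1, 2, 3, \ldots$
General solution: $u(\xi, t) = \sum c_n \sin(n\xi) e^{-n^2 t/2}$
Matching $u(\xi,0) = 3 \sin(3 \xi) - \sin(4 \xi)$ term by term: $c_3=3, c_4=-1$.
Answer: $u(\xi, t) = - e^{-8 t} \sin(4 \xi) + 3 e^{-9 t/2} \sin(3 \xi)$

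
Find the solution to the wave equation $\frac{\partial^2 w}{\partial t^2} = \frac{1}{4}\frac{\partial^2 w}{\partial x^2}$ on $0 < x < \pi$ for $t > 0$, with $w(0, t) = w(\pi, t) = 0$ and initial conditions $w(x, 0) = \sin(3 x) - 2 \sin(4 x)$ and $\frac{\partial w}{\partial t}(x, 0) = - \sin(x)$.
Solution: Using separation of variables $w = X(x)T(t)$:
Eigenfunctions: $\sin(nx)$, $n = 1, 2, 3, \ldots$
General solution: $w(x, t) = \sum [A_n \cos(n t/2) + B_n \sin(n t/2)] \sin(nx)$
From $w(x,0) = \sin(3 x) - 2 \sin(4 x)$: $A_3=1, A_4=-2$. From $w_t(x,0) = - \sin(x)$, using $w_t(x,0) = \sum \omega_n B_n \sin(nx)$ with $\omega_n = n/2$: $B_1 = (-1)/(1/2) = -2$.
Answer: $w(x, t) = -2 \sin(t/2) \sin(x) + \sin(3 x) \cos(3 t/2) - 2 \sin(4 x) \cos(2 t)$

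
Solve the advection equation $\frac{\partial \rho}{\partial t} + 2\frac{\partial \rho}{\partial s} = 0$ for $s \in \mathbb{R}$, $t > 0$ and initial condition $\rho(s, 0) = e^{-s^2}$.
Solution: By characteristics ($ds/dt = 2$), $\rho(s,t) = f(s - 2t)$ with $f = \rho( \cdot , 0)$.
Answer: $\rho(s, t) = e^{-(s - 2 t)^2}$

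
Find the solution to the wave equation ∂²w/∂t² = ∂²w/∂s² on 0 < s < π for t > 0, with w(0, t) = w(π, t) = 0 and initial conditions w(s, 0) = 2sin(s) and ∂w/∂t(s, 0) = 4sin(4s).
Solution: Using separation of variables w = X(s)T(t):
Eigenfunctions: sin(ns), n = 1, 2, 3, ...
General solution: w(s, t) = Σ [A_n cos(n t) + B_n sin(n t)] sin(ns)
From w(s,0) = 2sin(s): A_1=2. From w_t(s,0) = 4sin(4s), using w_t(s,0) = Σ ω_n B_n sin(ns) with ω_n = n: B_4 = 4/4 = 1.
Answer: w(s, t) = 2sin(s)cos(t) + sin(4s)sin(4t)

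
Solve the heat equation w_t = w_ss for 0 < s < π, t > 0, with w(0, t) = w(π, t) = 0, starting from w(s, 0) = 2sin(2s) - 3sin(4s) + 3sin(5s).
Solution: Using separation of variables w = X(s)T(t):
Eigenfunctions: sin(ns), n = 1, 2, 3, ...
General solution: w(s, t) = Σ c_n sin(ns) exp(-n² t)
Matching w(s,0) = 2sin(2s) - 3sin(4s) + 3sin(5s) term by term: c_2=2, c_4=-3, c_5=3.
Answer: w(s, t) = 2exp(-4t)sin(2s) - 3exp(-16t)sin(4s) + 3exp(-25t)sin(5s)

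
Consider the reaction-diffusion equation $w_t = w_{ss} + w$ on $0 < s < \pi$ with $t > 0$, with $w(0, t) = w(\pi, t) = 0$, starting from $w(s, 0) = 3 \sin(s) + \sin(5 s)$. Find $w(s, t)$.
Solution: Substitute $w = e^{t}u$.
Then $w_t = e^{t}(u_t + u)$, $w_{ss} = e^{t}u_{ss}$; substituting and dividing by $e^{t}$, the lower-order terms cancel: $u_t = u_{ss}$ (standard heat equation).
Data for $u$: $u(s,0) = w(s,0) = 3 \sin(s) + \sin(5 s)$. The boundary conditions carry over: $u(0,t) = u(\pi,t) = 0$.
Separating variables: $u = \sum c_n e^{-n^2t} \sin(ns)$. From $u(s,0) = 3 \sin(s) + \sin(5 s)$: $c_1=3, c_5=1$.
So $u(s,t) = 3 e^{-t} \sin(s) + e^{-25 t} \sin(5 s)$, and $w(s,t) = e^{t}u(s,t)$.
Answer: $w(s, t) = 3 \sin(s) + e^{-24 t} \sin(5 s)$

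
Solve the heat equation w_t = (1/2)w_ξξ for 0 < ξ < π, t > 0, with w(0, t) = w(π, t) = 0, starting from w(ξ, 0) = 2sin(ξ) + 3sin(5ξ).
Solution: Using separation of variables w = X(ξ)T(t):
Eigenfunctions: sin(nξ), n = 1, 2, 3, ...
General solution: w(ξ, t) = Σ c_n sin(nξ) exp(-n² t/2)
Matching w(ξ,0) = 2sin(ξ) + 3sin(5ξ) term by term: c_1=2, c_5=3.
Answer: w(ξ, t) = 2exp(-t/2)sin(ξ) + 3exp(-25t/2)sin(5ξ)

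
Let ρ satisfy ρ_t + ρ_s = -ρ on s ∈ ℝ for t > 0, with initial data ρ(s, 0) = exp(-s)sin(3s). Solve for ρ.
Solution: Substitute ρ = exp(-s)u, i.e. u = exp(s)ρ.
By the product rule, ρ_s = exp(-s)(u_s - u), ρ_t = exp(-s)u_t.
Substituting into the PDE and dividing by exp(-s): u_t + (u_s - u) = -u.
The lower-order terms cancel, leaving the standard advection equation u_t + u_s = 0.
Initial data for u: u(s,0) = exp(s)ρ(s,0) = sin(3s).
Solve for u:
  By method of characteristics (waves move right with speed 1):
  Along characteristics s - t = const, u is constant, so u(s,t) = f(s - t) with f = u(·, 0).
Hence u(s,t) = sin(3s - 3t).
Transform back: ρ(s,t) = exp(-s)u(s,t).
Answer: ρ(s, t) = exp(-s)sin(3s - 3t)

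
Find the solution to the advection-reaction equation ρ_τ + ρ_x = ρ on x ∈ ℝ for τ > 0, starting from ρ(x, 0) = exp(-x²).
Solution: Substitute ρ = exp(τ)u.
Then ρ_τ = exp(τ)(u_τ + u), ρ_x = exp(τ)u_x; substituting and dividing by exp(τ), the lower-order terms cancel: u_τ + u_x = 0 (standard advection equation).
Data for u: u(x,0) = ρ(x,0) = exp(-x²).
By characteristics (dx/dτ = 1), u(x,τ) = f(x - τ) with f = u(·, 0).
So u(x,τ) = exp(-(x - τ)²), and ρ(x,τ) = exp(τ)u(x,τ).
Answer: ρ(x, τ) = exp(τ)exp(-(x - τ)²)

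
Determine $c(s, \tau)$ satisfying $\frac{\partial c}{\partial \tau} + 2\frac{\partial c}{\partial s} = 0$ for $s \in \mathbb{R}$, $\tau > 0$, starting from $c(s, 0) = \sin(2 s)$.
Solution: By characteristics ($ds/d\tau = 2$), $c(s,\tau) = f(s - 2\tau)$ with $f = c( \cdot , 0)$.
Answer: $c(s, \tau) = - \sin(4 \tau - 2 s)$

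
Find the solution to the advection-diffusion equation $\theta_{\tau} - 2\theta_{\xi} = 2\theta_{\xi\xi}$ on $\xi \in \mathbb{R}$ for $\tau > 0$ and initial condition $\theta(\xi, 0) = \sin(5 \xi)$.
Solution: Moving frame: $\eta = \xi + 2\tau$, $\sigma = \tau$, $\theta = u(\eta,\sigma)$, so $\theta_{\tau} = u_{\sigma} + 2u_{\eta}$ and $\theta_{\xi\xi} = u_{\eta\eta}$.
Hence $\theta_{\tau} - 2\theta_{\xi} = u_{\sigma}$ and the PDE becomes the heat equation $u_{\sigma} = 2u_{\eta\eta}$ on $\eta \in \mathbb{R}$.
Initial data: $u(\eta,0) = \theta(\eta,0) = \sin(5 \eta)$. Each mode $\sin(n\eta)$ decays as $e^{-2n^2\sigma}$ on $\mathbb{R}$, so $u(\eta,\sigma) = \sum c_n e^{-2n^2\sigma} \sin(n\eta)$ with $c_5=1$: $u(\eta,\sigma) = e^{-50 \sigma} \sin(5 \eta)$.
Substituting back: $\theta(\xi,\tau) = u(\xi + 2\tau, \tau)$.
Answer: $\theta(\xi, \tau) = e^{-50 \tau} \sin(10 \tau + 5 \xi)$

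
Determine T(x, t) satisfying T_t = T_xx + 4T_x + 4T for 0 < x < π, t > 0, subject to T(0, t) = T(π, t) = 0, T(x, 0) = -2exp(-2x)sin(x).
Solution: Substitute T = exp(-2x)u, i.e. u = exp(2x)T.
By the product rule, T_x = exp(-2x)(u_x - 2u), T_xx = exp(-2x)(u_xx - 4u_x + 4u), T_t = exp(-2x)u_t.
Substituting into the PDE and dividing by exp(-2x): u_t = (u_xx - 4u_x + 4u) + 4(u_x - 2u) + 4u.
The lower-order terms cancel, leaving the standard heat equation u_t = u_xx.
Initial data for u: u(x,0) = exp(2x)T(x,0) = -2sin(x). The boundary conditions carry over: u(0,t) = u(π,t) = 0.
Solve for u:
  Using separation of variables u = X(x)G(t):
  Eigenfunctions: sin(nx), n = 1, 2, 3, ...
  General solution: u(x, t) = Σ c_n sin(nx) exp(-n² t)
  Matching u(x,0) = -2sin(x) term by term: c_1=-2.
Hence u(x,t) = -2exp(-t)sin(x).
Transform back: T(x,t) = exp(-2x)u(x,t).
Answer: T(x, t) = -2exp(-t)exp(-2x)sin(x)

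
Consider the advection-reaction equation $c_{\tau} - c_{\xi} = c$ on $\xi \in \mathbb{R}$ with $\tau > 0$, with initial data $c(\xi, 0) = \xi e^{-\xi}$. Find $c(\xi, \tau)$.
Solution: Substitute $c = e^{-\xi}u$, i.e. $u = e^{\xi}c$.
By the product rule, $c_{\xi} = e^{-\xi}(u_{\xi} - u)$, $c_{\tau} = e^{-\xi}u_{\tau}$.
Substituting into the PDE and dividing by $e^{-\xi}$: $u_{\tau} - (u_{\xi} - u) = u$.
The lower-order terms cancel, leaving the standard advection equation $u_{\tau} - u_{\xi} = 0$.
Initial data for $u$: $u(\xi,0) = e^{\xi}c(\xi,0) = \xi$.
Solve for $u$:
  By method of characteristics (waves move left with speed 1):
  Along characteristics $\xi + \tau =$ const, $u$ is constant, so $u(\xi,\tau) = f(\xi + \tau)$ with $f = u( \cdot , 0)$.
Hence $u(\xi,\tau) = \xi + \tau$.
Transform back: $c(\xi,\tau) = e^{-\xi}u(\xi,\tau)$.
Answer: $c(\xi, \tau) = \tau e^{-\xi} + \xi e^{-\xi}$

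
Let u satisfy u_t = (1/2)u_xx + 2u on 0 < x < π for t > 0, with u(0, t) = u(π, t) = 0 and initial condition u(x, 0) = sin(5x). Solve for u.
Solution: Substitute u = exp(2t)w, i.e. w = exp(-2t)u.
By the product rule, u_t = exp(2t)(w_t + 2w), u_xx = exp(2t)w_xx.
Substituting into the PDE and dividing by exp(2t): w_t + 2w = (1/2)w_xx + 2w.
The lower-order terms cancel, leaving the standard heat equation w_t = (1/2)w_xx.
Initial data for w: w(x,0) = u(x,0) = sin(5x). The boundary conditions carry over: w(0,t) = w(π,t) = 0.
Solve for w:
  Using separation of variables w = X(x)T(t):
  Eigenfunctions: sin(nx), n = 1, 2, 3, ...
  General solution: w(x, t) = Σ c_n sin(nx) exp(-n² t/2)
  Matching w(x,0) = sin(5x) term by term: c_5=1.
Hence w(x,t) = exp(-25t/2)sin(5x).
Transform back: u(x,t) = exp(2t)w(x,t).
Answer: u(x, t) = exp(-21t/2)sin(5x)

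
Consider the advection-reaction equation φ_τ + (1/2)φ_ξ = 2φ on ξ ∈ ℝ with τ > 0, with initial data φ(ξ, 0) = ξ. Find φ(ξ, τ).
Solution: Substitute φ = exp(2τ)u.
Then φ_τ = exp(2τ)(u_τ + 2u), φ_ξ = exp(2τ)u_ξ; substituting and dividing by exp(2τ), the lower-order terms cancel: u_τ + (1/2)u_ξ = 0 (standard advection equation).
Data for u: u(ξ,0) = φ(ξ,0) = ξ.
By characteristics (dξ/dτ = 1/2), u(ξ,τ) = f(ξ - (1/2)τ) with f = u(·, 0).
So u(ξ,τ) = ξ - (1/2)τ, and φ(ξ,τ) = exp(2τ)u(ξ,τ).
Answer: φ(ξ, τ) = ξexp(2τ) - (1/2)τexp(2τ)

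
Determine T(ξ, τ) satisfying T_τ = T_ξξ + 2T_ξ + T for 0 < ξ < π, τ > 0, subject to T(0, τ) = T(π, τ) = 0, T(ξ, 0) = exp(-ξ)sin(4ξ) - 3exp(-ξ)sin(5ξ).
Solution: Substitute T = exp(-ξ)u.
Then T_ξ = exp(-ξ)(u_ξ - u), T_ξξ = exp(-ξ)(u_ξξ - 2u_ξ + u), T_τ = exp(-ξ)u_τ; substituting and dividing by exp(-ξ), the lower-order terms cancel: u_τ = u_ξξ (standard heat equation).
Data for u: u(ξ,0) = exp(ξ)T(ξ,0) = sin(4ξ) - 3sin(5ξ). The boundary conditions carry over: u(0,τ) = u(π,τ) = 0.
Separating variables: u = Σ c_n exp(-n²τ) sin(nξ). From u(ξ,0) = sin(4ξ) - 3sin(5ξ): c_4=1, c_5=-3.
So u(ξ,τ) = exp(-16τ)sin(4ξ) - 3exp(-25τ)sin(5ξ), and T(ξ,τ) = exp(-ξ)u(ξ,τ).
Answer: T(ξ, τ) = exp(-ξ)exp(-16τ)sin(4ξ) - 3exp(-ξ)exp(-25τ)sin(5ξ)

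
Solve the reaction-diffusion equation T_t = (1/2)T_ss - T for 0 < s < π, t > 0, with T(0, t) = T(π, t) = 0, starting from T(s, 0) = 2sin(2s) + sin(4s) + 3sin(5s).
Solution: Substitute T = exp(-t)u, i.e. u = exp(t)T.
By the product rule, T_t = exp(-t)(u_t - u), T_ss = exp(-t)u_ss.
Substituting into the PDE and dividing by exp(-t): u_t - u = (1/2)u_ss - u.
The lower-order terms cancel, leaving the standard heat equation u_t = (1/2)u_ss.
Initial data for u: u(s,0) = T(s,0) = 2sin(2s) + sin(4s) + 3sin(5s). The boundary conditions carry over: u(0,t) = u(π,t) = 0.
Solve for u:
  Using separation of variables u = X(s)G(t):
  Eigenfunctions: sin(ns), n = 1, 2, 3, ...
  General solution: u(s, t) = Σ c_n sin(ns) exp(-n² t/2)
  Matching u(s,0) = 2sin(2s) + sin(4s) + 3sin(5s) term by term: c_2=2, c_4=1, c_5=3.
Hence u(s,t) = 2exp(-2t)sin(2s) + exp(-8t)sin(4s) + 3exp(-25t/2)sin(5s).
Transform back: T(s,t) = exp(-t)u(s,t).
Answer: T(s, t) = 2exp(-3t)sin(2s) + exp(-9t)sin(4s) + 3exp(-27t/2)sin(5s)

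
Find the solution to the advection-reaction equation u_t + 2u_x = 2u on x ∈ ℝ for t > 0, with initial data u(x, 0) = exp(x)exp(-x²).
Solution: Substitute u = exp(x)w.
Then u_x = exp(x)(w_x + w), u_t = exp(x)w_t; substituting and dividing by exp(x), the lower-order terms cancel: w_t + 2w_x = 0 (standard advection equation).
Data for w: w(x,0) = exp(-x)u(x,0) = exp(-x²).
By characteristics (dx/dt = 2), w(x,t) = f(x - 2t) with f = w(·, 0).
So w(x,t) = exp(-(-2t + x)²), and u(x,t) = exp(x)w(x,t).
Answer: u(x, t) = exp(x)exp(-(-2t + x)²)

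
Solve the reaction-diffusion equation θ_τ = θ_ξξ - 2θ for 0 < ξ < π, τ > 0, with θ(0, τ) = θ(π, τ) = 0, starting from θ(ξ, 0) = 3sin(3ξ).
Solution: Substitute θ = exp(-2τ)u, i.e. u = exp(2τ)θ.
By the product rule, θ_τ = exp(-2τ)(u_τ - 2u), θ_ξξ = exp(-2τ)u_ξξ.
Substituting into the PDE and dividing by exp(-2τ): u_τ - 2u = u_ξξ - 2u.
The lower-order terms cancel, leaving the standard heat equation u_τ = u_ξξ.
Initial data for u: u(ξ,0) = θ(ξ,0) = 3sin(3ξ). The boundary conditions carry over: u(0,τ) = u(π,τ) = 0.
Solve for u:
  Using separation of variables u = X(ξ)G(τ):
  Eigenfunctions: sin(nξ), n = 1, 2, 3, ...
  General solution: u(ξ, τ) = Σ c_n sin(nξ) exp(-n² τ)
  Matching u(ξ,0) = 3sin(3ξ) term by term: c_3=3.
Hence u(ξ,τ) = 3exp(-9τ)sin(3ξ).
Transform back: θ(ξ,τ) = exp(-2τ)u(ξ,τ).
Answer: θ(ξ, τ) = 3exp(-11τ)sin(3ξ)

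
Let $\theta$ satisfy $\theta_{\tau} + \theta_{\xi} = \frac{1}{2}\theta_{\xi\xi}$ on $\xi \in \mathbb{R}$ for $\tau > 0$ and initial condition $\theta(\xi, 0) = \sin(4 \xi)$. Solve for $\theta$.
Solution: Moving frame: $\eta = \xi - \tau$, $\sigma = \tau$, $\theta = u(\eta,\sigma)$, so $\theta_{\tau} = u_{\sigma} - u_{\eta}$ and $\theta_{\xi\xi} = u_{\eta\eta}$.
Hence $\theta_{\tau} + \theta_{\xi} = u_{\sigma}$ and the PDE becomes the heat equation $u_{\sigma} = \frac{1}{2}u_{\eta\eta}$ on $\eta \in \mathbb{R}$.
Initial data: $u(\eta,0) = \theta(\eta,0) = \sin(4 \eta)$. Each mode $\sin(n\eta)$ decays as $e^{-n^2\sigma/2}$ on $\mathbb{R}$, so $u(\eta,\sigma) = \sum c_n e^{-n^2\sigma/2} \sin(n\eta)$ with $c_4=1$: $u(\eta,\sigma) = e^{-8 \sigma} \sin(4 \eta)$.
Substituting back: $\theta(\xi,\tau) = u(\xi - \tau, \tau)$.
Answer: $\theta(\xi, \tau) = - e^{-8 \tau} \sin(4 \tau - 4 \xi)$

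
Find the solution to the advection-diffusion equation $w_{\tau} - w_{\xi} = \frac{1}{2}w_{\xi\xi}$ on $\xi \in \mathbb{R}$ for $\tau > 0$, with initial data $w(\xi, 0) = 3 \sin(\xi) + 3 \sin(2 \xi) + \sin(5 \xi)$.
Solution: Moving frame: $\eta = \xi + \tau$, $\sigma = \tau$, $w = u(\eta,\sigma)$, so $w_{\tau} = u_{\sigma} + u_{\eta}$ and $w_{\xi\xi} = u_{\eta\eta}$.
Hence $w_{\tau} - w_{\xi} = u_{\sigma}$ and the PDE becomes the heat equation $u_{\sigma} = \frac{1}{2}u_{\eta\eta}$ on $\eta \in \mathbb{R}$.
Initial data: $u(\eta,0) = w(\eta,0) = 3 \sin(\eta) + 3 \sin(2 \eta) + \sin(5 \eta)$. Each mode $\sin(n\eta)$ decays as $e^{-n^2\sigma/2}$ on $\mathbb{R}$, so $u(\eta,\sigma) = \sum c_n e^{-n^2\sigma/2} \sin(n\eta)$ with $c_1=3, c_2=3, c_5=1$: $u(\eta,\sigma) = 3 e^{-2 \sigma} \sin(2 \eta) + 3 e^{-\sigma/2} \sin(\eta) + e^{-25 \sigma/2} \sin(5 \eta)$.
Substituting back: $w(\xi,\tau) = u(\xi + \tau, \tau)$.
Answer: $w(\xi, \tau) = 3 e^{-2 \tau} \sin(2 \tau + 2 \xi) + 3 e^{-\tau/2} \sin(\tau + \xi) + e^{-25 \tau/2} \sin(5 \tau + 5 \xi)$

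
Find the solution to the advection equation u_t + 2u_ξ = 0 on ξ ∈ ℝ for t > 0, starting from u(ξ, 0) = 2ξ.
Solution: By characteristics (dξ/dt = 2), u(ξ,t) = f(ξ - 2t) with f = u(·, 0).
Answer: u(ξ, t) = -4t + 2ξ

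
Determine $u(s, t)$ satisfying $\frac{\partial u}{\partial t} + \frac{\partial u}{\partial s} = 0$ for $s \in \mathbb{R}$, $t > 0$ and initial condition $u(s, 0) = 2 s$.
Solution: By method of characteristics (waves move right with speed 1):
Along characteristics $s - t =$ const, $u$ is constant, so $u(s,t) = f(s - t)$ with $f = u( \cdot , 0)$.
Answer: $u(s, t) = 2 s - 2 t$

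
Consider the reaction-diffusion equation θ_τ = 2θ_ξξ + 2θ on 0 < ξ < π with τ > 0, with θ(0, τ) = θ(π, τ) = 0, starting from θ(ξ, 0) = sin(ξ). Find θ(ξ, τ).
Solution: Substitute θ = exp(2τ)u, i.e. u = exp(-2τ)θ.
By the product rule, θ_τ = exp(2τ)(u_τ + 2u), θ_ξξ = exp(2τ)u_ξξ.
Substituting into the PDE and dividing by exp(2τ): u_τ + 2u = 2u_ξξ + 2u.
The lower-order terms cancel, leaving the standard heat equation u_τ = 2u_ξξ.
Initial data for u: u(ξ,0) = θ(ξ,0) = sin(ξ). The boundary conditions carry over: u(0,τ) = u(π,τ) = 0.
Solve for u:
  Using separation of variables u = X(ξ)G(τ):
  Eigenfunctions: sin(nξ), n = 1, 2, 3, ...
  General solution: u(ξ, τ) = Σ c_n sin(nξ) exp(-2n² τ)
  Matching u(ξ,0) = sin(ξ) term by term: c_1=1.
Hence u(ξ,τ) = exp(-2τ)sin(ξ).
Transform back: θ(ξ,τ) = exp(2τ)u(ξ,τ).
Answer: θ(ξ, τ) = sin(ξ)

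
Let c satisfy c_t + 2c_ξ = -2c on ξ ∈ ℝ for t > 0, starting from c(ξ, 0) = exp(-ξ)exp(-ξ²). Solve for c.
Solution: Substitute c = exp(-ξ)u.
Then c_ξ = exp(-ξ)(u_ξ - u), c_t = exp(-ξ)u_t; substituting and dividing by exp(-ξ), the lower-order terms cancel: u_t + 2u_ξ = 0 (standard advection equation).
Data for u: u(ξ,0) = exp(ξ)c(ξ,0) = exp(-ξ²).
By characteristics (dξ/dt = 2), u(ξ,t) = f(ξ - 2t) with f = u(·, 0).
So u(ξ,t) = exp(-(-2t + ξ)²), and c(ξ,t) = exp(-ξ)u(ξ,t).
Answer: c(ξ, t) = exp(-ξ)exp(-(-2t + ξ)²)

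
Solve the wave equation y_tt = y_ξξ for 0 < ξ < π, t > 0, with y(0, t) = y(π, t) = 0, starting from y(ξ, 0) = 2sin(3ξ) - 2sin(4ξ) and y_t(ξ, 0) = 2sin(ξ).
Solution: Separating variables: y = Σ [A_n cos(ω_n t) + B_n sin(ω_n t)] sin(nξ), ω_n = n. From ICs (B_n = velocity coefficient / ω_n): A_3=2, A_4=-2, B_1=2.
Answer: y(ξ, t) = 2sin(t)sin(ξ) + 2sin(3ξ)cos(3t) - 2sin(4ξ)cos(4t)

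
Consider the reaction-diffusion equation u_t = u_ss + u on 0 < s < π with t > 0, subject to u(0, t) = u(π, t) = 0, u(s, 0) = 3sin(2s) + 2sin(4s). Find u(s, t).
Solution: Substitute u = exp(t)w.
Then u_t = exp(t)(w_t + w), u_ss = exp(t)w_ss; substituting and dividing by exp(t), the lower-order terms cancel: w_t = w_ss (standard heat equation).
Data for w: w(s,0) = u(s,0) = 3sin(2s) + 2sin(4s). The boundary conditions carry over: w(0,t) = w(π,t) = 0.
Separating variables: w = Σ c_n exp(-n²t) sin(ns). From w(s,0) = 3sin(2s) + 2sin(4s): c_2=3, c_4=2.
So w(s,t) = 3exp(-4t)sin(2s) + 2exp(-16t)sin(4s), and u(s,t) = exp(t)w(s,t).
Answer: u(s, t) = 3exp(-3t)sin(2s) + 2exp(-15t)sin(4s)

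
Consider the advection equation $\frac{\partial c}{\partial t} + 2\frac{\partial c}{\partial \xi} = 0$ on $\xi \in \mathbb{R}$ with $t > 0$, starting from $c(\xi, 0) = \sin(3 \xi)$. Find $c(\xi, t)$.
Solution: By characteristics ($d\xi/dt = 2$), $c(\xi,t) = f(\xi - 2t)$ with $f = c( \cdot , 0)$.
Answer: $c(\xi, t) = \sin(3 \xi - 6 t)$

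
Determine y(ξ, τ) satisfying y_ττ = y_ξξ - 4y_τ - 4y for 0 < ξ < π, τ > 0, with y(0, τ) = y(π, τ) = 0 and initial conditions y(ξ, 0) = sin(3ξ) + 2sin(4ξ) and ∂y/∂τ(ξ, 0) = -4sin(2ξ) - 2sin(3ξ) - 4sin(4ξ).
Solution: Substitute y = exp(-2τ)u.
Then y_τ = exp(-2τ)(u_τ - 2u), y_ττ = exp(-2τ)(u_ττ - 4u_τ + 4u), y_ξξ = exp(-2τ)u_ξξ; substituting and dividing by exp(-2τ), the lower-order terms cancel: u_ττ = u_ξξ (standard wave equation).
Data for u: u(ξ,0) = y(ξ,0) = sin(3ξ) + 2sin(4ξ); u_τ(ξ,0) = y_τ(ξ,0) + 2y(ξ,0) = -4sin(2ξ). The boundary conditions carry over: u(0,τ) = u(π,τ) = 0.
Separating variables: u = Σ [A_n cos(ω_n τ) + B_n sin(ω_n τ)] sin(nξ), ω_n = n. From ICs (B_n = velocity coefficient / ω_n): A_3=1, A_4=2, B_2=-2.
So u(ξ,τ) = -2sin(2ξ)sin(2τ) + sin(3ξ)cos(3τ) + 2sin(4ξ)cos(4τ), and y(ξ,τ) = exp(-2τ)u(ξ,τ).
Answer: y(ξ, τ) = -2exp(-2τ)sin(2ξ)sin(2τ) + exp(-2τ)sin(3ξ)cos(3τ) + 2exp(-2τ)sin(4ξ)cos(4τ)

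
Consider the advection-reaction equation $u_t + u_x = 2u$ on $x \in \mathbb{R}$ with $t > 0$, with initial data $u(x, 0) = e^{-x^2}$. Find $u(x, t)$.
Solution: Substitute $u = e^{2t}w$.
Then $u_t = e^{2t}(w_t + 2w)$, $u_x = e^{2t}w_x$; substituting and dividing by $e^{2t}$, the lower-order terms cancel: $w_t + w_x = 0$ (standard advection equation).
Data for $w$: $w(x,0) = u(x,0) = e^{-x^2}$.
By characteristics ($dx/dt = 1$), $w(x,t) = f(x - t)$ with $f = w( \cdot , 0)$.
So $w(x,t) = e^{-(-t + x)^2}$, and $u(x,t) = e^{2t}w(x,t)$.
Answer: $u(x, t) = e^{2 t} e^{-(-t + x)^2}$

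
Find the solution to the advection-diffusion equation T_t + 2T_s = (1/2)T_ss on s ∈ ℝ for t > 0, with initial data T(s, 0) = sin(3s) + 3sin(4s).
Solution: Moving frame: η = s - 2t, σ = t, T = u(η,σ), so T_t = u_σ - 2u_η and T_ss = u_ηη.
Hence T_t + 2T_s = u_σ and the PDE becomes the heat equation u_σ = (1/2)u_ηη on η ∈ ℝ.
Initial data: u(η,0) = T(η,0) = sin(3η) + 3sin(4η). Each mode sin(nη) decays as exp(-n²σ/2) on ℝ, so u(η,σ) = Σ c_n exp(-n²σ/2) sin(nη) with c_3=1, c_4=3: u(η,σ) = 3exp(-8σ)sin(4η) + exp(-9σ/2)sin(3η).
Substituting back: T(s,t) = u(s - 2t, t).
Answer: T(s, t) = 3exp(-8t)sin(4s - 8t) + exp(-9t/2)sin(3s - 6t)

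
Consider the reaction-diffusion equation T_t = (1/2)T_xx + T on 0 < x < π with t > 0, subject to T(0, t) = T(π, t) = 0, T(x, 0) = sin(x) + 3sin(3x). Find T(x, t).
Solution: Substitute T = exp(t)u, i.e. u = exp(-t)T.
By the product rule, T_t = exp(t)(u_t + u), T_xx = exp(t)u_xx.
Substituting into the PDE and dividing by exp(t): u_t + u = (1/2)u_xx + u.
The lower-order terms cancel, leaving the standard heat equation u_t = (1/2)u_xx.
Initial data for u: u(x,0) = T(x,0) = sin(x) + 3sin(3x). The boundary conditions carry over: u(0,t) = u(π,t) = 0.
Solve for u:
  Using separation of variables u = X(x)G(t):
  Eigenfunctions: sin(nx), n = 1, 2, 3, ...
  General solution: u(x, t) = Σ c_n sin(nx) exp(-n² t/2)
  Matching u(x,0) = sin(x) + 3sin(3x) term by term: c_1=1, c_3=3.
Hence u(x,t) = exp(-t/2)sin(x) + 3exp(-9t/2)sin(3x).
Transform back: T(x,t) = exp(t)u(x,t).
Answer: T(x, t) = exp(t/2)sin(x) + 3exp(-7t/2)sin(3x)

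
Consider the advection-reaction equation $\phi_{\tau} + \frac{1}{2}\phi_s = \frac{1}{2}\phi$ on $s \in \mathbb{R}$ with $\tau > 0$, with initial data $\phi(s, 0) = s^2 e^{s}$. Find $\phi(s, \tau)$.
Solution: Substitute $\phi = e^{s}u$.
Then $\phi_s = e^{s}(u_s + u)$, $\phi_{\tau} = e^{s}u_{\tau}$; substituting and dividing by $e^{s}$, the lower-order terms cancel: $u_{\tau} + \frac{1}{2}u_s = 0$ (standard advection equation).
Data for $u$: $u(s,0) = e^{-s}\phi(s,0) = s^2$.
By characteristics ($ds/d\tau = 1/2$), $u(s,\tau) = f(s - \frac{1}{2}\tau)$ with $f = u( \cdot , 0)$.
So $u(s,\tau) = s^2 - s \tau + \frac{1}{4} \tau^2$, and $\phi(s,\tau) = e^{s}u(s,\tau)$.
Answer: $\phi(s, \tau) = \frac{1}{4} \tau^2 e^{s} -  \tau s e^{s} + s^2 e^{s}$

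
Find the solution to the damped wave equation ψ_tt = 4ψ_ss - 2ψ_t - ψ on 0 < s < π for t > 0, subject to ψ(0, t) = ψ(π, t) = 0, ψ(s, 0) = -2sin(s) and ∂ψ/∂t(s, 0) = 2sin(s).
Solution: Substitute ψ = exp(-t)u, i.e. u = exp(t)ψ.
By the product rule, ψ_t = exp(-t)(u_t - u), ψ_tt = exp(-t)(u_tt - 2u_t + u), ψ_ss = exp(-t)u_ss.
Substituting into the PDE and dividing by exp(-t): u_tt - 2u_t + u = 4u_ss - 2(u_t - u) - u.
The lower-order terms cancel, leaving the standard wave equation u_tt = 4u_ss.
Initial data for u: u(s,0) = ψ(s,0) = -2sin(s); u_t(s,0) = ψ_t(s,0) + ψ(s,0) = 0. The boundary conditions carry over: u(0,t) = u(π,t) = 0.
Solve for u:
  Using separation of variables u = X(s)T(t):
  Eigenfunctions: sin(ns), n = 1, 2, 3, ...
  General solution: u(s, t) = Σ [A_n cos(2n t) + B_n sin(2n t)] sin(ns)
  From u(s,0) = -2sin(s): A_1=-2. From u_t(s,0) = 0: all B_n = 0.
Hence u(s,t) = -2sin(s)cos(2t).
Transform back: ψ(s,t) = exp(-t)u(s,t).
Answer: ψ(s, t) = -2exp(-t)sin(s)cos(2t)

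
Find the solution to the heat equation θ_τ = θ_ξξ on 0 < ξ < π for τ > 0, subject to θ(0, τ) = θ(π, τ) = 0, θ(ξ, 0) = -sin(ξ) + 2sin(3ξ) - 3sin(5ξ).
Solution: Using separation of variables θ = X(ξ)G(τ):
Eigenfunctions: sin(nξ), n = 1, 2, 3, ...
General solution: θ(ξ, τ) = Σ c_n sin(nξ) exp(-n² τ)
Matching θ(ξ,0) = -sin(ξ) + 2sin(3ξ) - 3sin(5ξ) term by term: c_1=-1, c_3=2, c_5=-3.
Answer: θ(ξ, τ) = -exp(-τ)sin(ξ) + 2exp(-9τ)sin(3ξ) - 3exp(-25τ)sin(5ξ)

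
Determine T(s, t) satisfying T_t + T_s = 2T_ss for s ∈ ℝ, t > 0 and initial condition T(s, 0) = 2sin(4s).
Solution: Change to a moving frame: let η = s - t, σ = t and write T(s,t) = u(η,σ).
By the chain rule T_t = u_σ - u_η, T_s = u_η, T_ss = u_ηη.
Then T_t + T_s = u_σ: the advection term cancels and the PDE becomes the heat equation u_σ = 2u_ηη on η ∈ ℝ.
Initial data: u(η,0) = T(η,0) = 2sin(4η).
On η ∈ ℝ each mode satisfies (sin(nη))″ = -n² sin(nη), so exp(-2n²σ) sin(nη) solves the heat equation; by superposition u(η,σ) = Σ c_n exp(-2n²σ) sin(nη).
Reading off the coefficients: c_4=2, so u(η,σ) = 2exp(-32σ)sin(4η).
Substituting back η = s - t, σ = t: T(s,t) = u(s - t, t).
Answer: T(s, t) = 2exp(-32t)sin(4s - 4t)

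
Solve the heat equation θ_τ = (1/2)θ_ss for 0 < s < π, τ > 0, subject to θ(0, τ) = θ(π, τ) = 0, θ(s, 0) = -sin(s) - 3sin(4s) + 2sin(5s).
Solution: Using separation of variables θ = X(s)G(τ):
Eigenfunctions: sin(ns), n = 1, 2, 3, ...
General solution: θ(s, τ) = Σ c_n sin(ns) exp(-n² τ/2)
Matching θ(s,0) = -sin(s) - 3sin(4s) + 2sin(5s) term by term: c_1=-1, c_4=-3, c_5=2.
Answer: θ(s, τ) = -3exp(-8τ)sin(4s) - exp(-τ/2)sin(s) + 2exp(-25τ/2)sin(5s)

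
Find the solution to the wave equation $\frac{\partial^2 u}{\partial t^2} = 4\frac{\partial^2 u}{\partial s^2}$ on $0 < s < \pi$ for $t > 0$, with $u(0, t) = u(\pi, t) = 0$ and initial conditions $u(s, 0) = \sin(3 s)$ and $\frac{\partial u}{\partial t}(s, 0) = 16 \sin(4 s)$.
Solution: Using separation of variables $u = X(s)T(t)$:
Eigenfunctions: $\sin(ns)$, $n = 1, 2, 3, \ldots$
General solution: $u(s, t) = \sum [A_n \cos(2n t) + B_n \sin(2n t)] \sin(ns)$
From $u(s,0) = \sin(3 s)$: $A_3=1$. From $u_t(s,0) = 16 \sin(4 s)$, using $u_t(s,0) = \sum \omega_n B_n \sin(ns)$ with $\omega_n = 2n$: $B_4 = 16/8 = 2$.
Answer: $u(s, t) = \sin(3 s) \cos(6 t) + 2 \sin(4 s) \sin(8 t)$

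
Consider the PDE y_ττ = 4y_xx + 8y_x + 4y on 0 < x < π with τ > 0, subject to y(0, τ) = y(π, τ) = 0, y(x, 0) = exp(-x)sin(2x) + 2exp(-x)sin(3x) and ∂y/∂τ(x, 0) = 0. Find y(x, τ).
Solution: Substitute y = exp(-x)u, i.e. u = exp(x)y.
By the product rule, y_x = exp(-x)(u_x - u), y_xx = exp(-x)(u_xx - 2u_x + u), y_ττ = exp(-x)u_ττ.
Substituting into the PDE and dividing by exp(-x): u_ττ = 4(u_xx - 2u_x + u) + 8(u_x - u) + 4u.
The lower-order terms cancel, leaving the standard wave equation u_ττ = 4u_xx.
Initial data for u: u(x,0) = exp(x)y(x,0) = sin(2x) + 2sin(3x); u_τ(x,0) = exp(x)y_τ(x,0) = 0. The boundary conditions carry over: u(0,τ) = u(π,τ) = 0.
Solve for u:
  Using separation of variables u = X(x)T(τ):
  Eigenfunctions: sin(nx), n = 1, 2, 3, ...
  General solution: u(x, τ) = Σ [A_n cos(2n τ) + B_n sin(2n τ)] sin(nx)
  From u(x,0) = sin(2x) + 2sin(3x): A_2=1, A_3=2. From u_τ(x,0) = 0: all B_n = 0.
Hence u(x,τ) = sin(2x)cos(4τ) + 2sin(3x)cos(6τ).
Transform back: y(x,τ) = exp(-x)u(x,τ).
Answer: y(x, τ) = exp(-x)sin(2x)cos(4τ) + 2exp(-x)sin(3x)cos(6τ)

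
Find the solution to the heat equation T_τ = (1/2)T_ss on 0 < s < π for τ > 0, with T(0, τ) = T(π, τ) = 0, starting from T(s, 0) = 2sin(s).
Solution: Using separation of variables T = X(s)G(τ):
Eigenfunctions: sin(ns), n = 1, 2, 3, ...
General solution: T(s, τ) = Σ c_n sin(ns) exp(-n² τ/2)
Matching T(s,0) = 2sin(s) term by term: c_1=2.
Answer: T(s, τ) = 2exp(-τ/2)sin(s)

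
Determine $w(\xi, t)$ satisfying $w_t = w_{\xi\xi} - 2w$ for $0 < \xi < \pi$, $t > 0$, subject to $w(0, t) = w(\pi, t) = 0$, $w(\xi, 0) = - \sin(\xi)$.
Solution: Substitute $w = e^{-2t}u$.
Then $w_t = e^{-2t}(u_t - 2u)$, $w_{\xi\xi} = e^{-2t}u_{\xi\xi}$; substituting and dividing by $e^{-2t}$, the lower-order terms cancel: $u_t = u_{\xi\xi}$ (standard heat equation).
Data for $u$: $u(\xi,0) = w(\xi,0) = - \sin(\xi)$. The boundary conditions carry over: $u(0,t) = u(\pi,t) = 0$.
Separating variables: $u = \sum c_n e^{-n^2t} \sin(n\xi)$. From $u(\xi,0) = - \sin(\xi)$: $c_1=-1$.
So $u(\xi,t) = - e^{-t} \sin(\xi)$, and $w(\xi,t) = e^{-2t}u(\xi,t)$.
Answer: $w(\xi, t) = - e^{-3 t} \sin(\xi)$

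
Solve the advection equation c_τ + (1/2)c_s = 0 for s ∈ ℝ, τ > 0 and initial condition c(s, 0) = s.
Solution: By characteristics (ds/dτ = 1/2), c(s,τ) = f(s - (1/2)τ) with f = c(·, 0).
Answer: c(s, τ) = s - (1/2)τ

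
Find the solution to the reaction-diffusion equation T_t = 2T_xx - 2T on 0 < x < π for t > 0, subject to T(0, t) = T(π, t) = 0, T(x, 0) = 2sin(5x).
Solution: Substitute T = exp(-2t)u.
Then T_t = exp(-2t)(u_t - 2u), T_xx = exp(-2t)u_xx; substituting and dividing by exp(-2t), the lower-order terms cancel: u_t = 2u_xx (standard heat equation).
Data for u: u(x,0) = T(x,0) = 2sin(5x). The boundary conditions carry over: u(0,t) = u(π,t) = 0.
Separating variables: u = Σ c_n exp(-2n²t) sin(nx). From u(x,0) = 2sin(5x): c_5=2.
So u(x,t) = 2exp(-50t)sin(5x), and T(x,t) = exp(-2t)u(x,t).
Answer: T(x, t) = 2exp(-52t)sin(5x)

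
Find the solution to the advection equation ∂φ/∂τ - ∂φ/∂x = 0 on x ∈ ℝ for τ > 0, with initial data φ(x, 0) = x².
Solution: By method of characteristics (waves move left with speed 1):
Along characteristics x + τ = const, φ is constant, so φ(x,τ) = f(x + τ) with f = φ(·, 0).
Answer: φ(x, τ) = x² + 2xτ + τ²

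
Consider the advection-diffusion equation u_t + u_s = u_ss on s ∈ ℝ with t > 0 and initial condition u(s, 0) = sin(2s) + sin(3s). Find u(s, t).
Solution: Moving frame: η = s - t, σ = t, u = w(η,σ), so u_t = w_σ - w_η and u_ss = w_ηη.
Hence u_t + u_s = w_σ and the PDE becomes the heat equation w_σ = w_ηη on η ∈ ℝ.
Initial data: w(η,0) = u(η,0) = sin(2η) + sin(3η). Each mode sin(nη) decays as exp(-n²σ) on ℝ, so w(η,σ) = Σ c_n exp(-n²σ) sin(nη) with c_2=1, c_3=1: w(η,σ) = exp(-4σ)sin(2η) + exp(-9σ)sin(3η).
Substituting back: u(s,t) = w(s - t, t).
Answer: u(s, t) = exp(-4t)sin(2s - 2t) + exp(-9t)sin(3s - 3t)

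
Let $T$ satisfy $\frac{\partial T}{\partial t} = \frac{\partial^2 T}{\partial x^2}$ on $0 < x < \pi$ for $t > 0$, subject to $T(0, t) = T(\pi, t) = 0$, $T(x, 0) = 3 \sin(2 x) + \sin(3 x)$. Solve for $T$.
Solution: Separating variables: $T = \sum c_n e^{-n^2t} \sin(nx)$. From $T(x,0) = 3 \sin(2 x) + \sin(3 x)$: $c_2=3, c_3=1$.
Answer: $T(x, t) = 3 e^{-4 t} \sin(2 x) + e^{-9 t} \sin(3 x)$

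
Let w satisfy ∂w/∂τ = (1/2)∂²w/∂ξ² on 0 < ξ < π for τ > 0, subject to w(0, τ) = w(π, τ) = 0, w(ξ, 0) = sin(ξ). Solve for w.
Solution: Using separation of variables w = X(ξ)T(τ):
Eigenfunctions: sin(nξ), n = 1, 2, 3, ...
General solution: w(ξ, τ) = Σ c_n sin(nξ) exp(-n² τ/2)
Matching w(ξ,0) = sin(ξ) term by term: c_1=1.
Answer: w(ξ, τ) = exp(-τ/2)sin(ξ)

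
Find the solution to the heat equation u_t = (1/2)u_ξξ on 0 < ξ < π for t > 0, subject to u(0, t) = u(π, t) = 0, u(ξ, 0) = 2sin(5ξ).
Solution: Using separation of variables u = X(ξ)T(t):
Eigenfunctions: sin(nξ), n = 1, 2, 3, ...
General solution: u(ξ, t) = Σ c_n sin(nξ) exp(-n² t/2)
Matching u(ξ,0) = 2sin(5ξ) term by term: c_5=2.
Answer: u(ξ, t) = 2exp(-25t/2)sin(5ξ)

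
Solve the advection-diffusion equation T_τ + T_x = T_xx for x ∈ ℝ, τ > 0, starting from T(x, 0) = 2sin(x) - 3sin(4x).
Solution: Change to a moving frame: let η = x - τ, σ = τ and write T(x,τ) = u(η,σ).
By the chain rule T_τ = u_σ - u_η, T_x = u_η, T_xx = u_ηη.
Then T_τ + T_x = u_σ: the advection term cancels and the PDE becomes the heat equation u_σ = u_ηη on η ∈ ℝ.
Initial data: u(η,0) = T(η,0) = 2sin(η) - 3sin(4η).
On η ∈ ℝ each mode satisfies (sin(nη))″ = -n² sin(nη), so exp(-n²σ) sin(nη) solves the heat equation; by superposition u(η,σ) = Σ c_n exp(-n²σ) sin(nη).
Reading off the coefficients: c_1=2, c_4=-3, so u(η,σ) = 2exp(-σ)sin(η) - 3exp(-16σ)sin(4η).
Substituting back η = x - τ, σ = τ: T(x,τ) = u(x - τ, τ).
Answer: T(x, τ) = 2exp(-τ)sin(x - τ) - 3exp(-16τ)sin(4x - 4τ)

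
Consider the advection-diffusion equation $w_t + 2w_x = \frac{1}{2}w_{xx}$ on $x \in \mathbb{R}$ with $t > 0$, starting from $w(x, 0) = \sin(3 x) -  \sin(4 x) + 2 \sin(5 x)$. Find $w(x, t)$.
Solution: Change to a moving frame: let $\eta = x - 2t$, $\sigma = t$ and write $w(x,t) = u(\eta,\sigma)$.
By the chain rule $w_t = u_{\sigma} - 2u_{\eta}$, $w_x = u_{\eta}$, $w_{xx} = u_{\eta\eta}$.
Then $w_t + 2w_x = u_{\sigma}$: the advection term cancels and the PDE becomes the heat equation $u_{\sigma} = \frac{1}{2}u_{\eta\eta}$ on $\eta \in \mathbb{R}$.
Initial data: $u(\eta,0) = w(\eta,0) = \sin(3 \eta) - \sin(4 \eta) + 2 \sin(5 \eta)$.
On $\eta \in \mathbb{R}$ each mode satisfies $(\sin(n\eta))'' = -n^2 \sin(n\eta)$, so $e^{-n^2\sigma/2} \sin(n\eta)$ solves the heat equation; by superposition $u(\eta,\sigma) = \sum c_n e^{-n^2\sigma/2} \sin(n\eta)$.
Reading off the coefficients: $c_3=1, c_4=-1, c_5=2$, so $u(\eta,\sigma) = - e^{-8 \sigma} \sin(4 \eta) + e^{-9 \sigma/2} \sin(3 \eta) + 2 e^{-25 \sigma/2} \sin(5 \eta)$.
Substituting back $\eta = x - 2t$, $\sigma = t$: $w(x,t) = u(x - 2t, t)$.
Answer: $w(x, t) = e^{-8 t} \sin(8 t - 4 x) -  e^{-9 t/2} \sin(6 t - 3 x) - 2 e^{-25 t/2} \sin(10 t - 5 x)$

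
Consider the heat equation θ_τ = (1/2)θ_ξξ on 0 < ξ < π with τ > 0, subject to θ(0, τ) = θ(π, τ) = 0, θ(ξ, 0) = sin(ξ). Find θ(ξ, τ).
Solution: Using separation of variables θ = X(ξ)G(τ):
Eigenfunctions: sin(nξ), n = 1, 2, 3, ...
General solution: θ(ξ, τ) = Σ c_n sin(nξ) exp(-n² τ/2)
Matching θ(ξ,0) = sin(ξ) term by term: c_1=1.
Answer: θ(ξ, τ) = exp(-τ/2)sin(ξ)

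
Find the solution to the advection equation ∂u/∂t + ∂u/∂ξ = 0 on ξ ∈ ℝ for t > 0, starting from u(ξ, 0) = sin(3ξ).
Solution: By characteristics (dξ/dt = 1), u(ξ,t) = f(ξ - t) with f = u(·, 0).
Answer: u(ξ, t) = -sin(3t - 3ξ)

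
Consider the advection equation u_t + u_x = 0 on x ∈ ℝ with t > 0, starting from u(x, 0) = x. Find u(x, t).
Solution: By method of characteristics (waves move right with speed 1):
Along characteristics x - t = const, u is constant, so u(x,t) = f(x - t) with f = u(·, 0).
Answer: u(x, t) = -t + x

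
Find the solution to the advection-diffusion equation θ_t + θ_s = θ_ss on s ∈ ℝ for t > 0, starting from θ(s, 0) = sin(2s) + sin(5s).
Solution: Change to a moving frame: let η = s - t, σ = t and write θ(s,t) = u(η,σ).
By the chain rule θ_t = u_σ - u_η, θ_s = u_η, θ_ss = u_ηη.
Then θ_t + θ_s = u_σ: the advection term cancels and the PDE becomes the heat equation u_σ = u_ηη on η ∈ ℝ.
Initial data: u(η,0) = θ(η,0) = sin(2η) + sin(5η).
On η ∈ ℝ each mode satisfies (sin(nη))″ = -n² sin(nη), so exp(-n²σ) sin(nη) solves the heat equation; by superposition u(η,σ) = Σ c_n exp(-n²σ) sin(nη).
Reading off the coefficients: c_2=1, c_5=1, so u(η,σ) = exp(-4σ)sin(2η) + exp(-25σ)sin(5η).
Substituting back η = s - t, σ = t: θ(s,t) = u(s - t, t).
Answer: θ(s, t) = exp(-4t)sin(2s - 2t) + exp(-25t)sin(5s - 5t)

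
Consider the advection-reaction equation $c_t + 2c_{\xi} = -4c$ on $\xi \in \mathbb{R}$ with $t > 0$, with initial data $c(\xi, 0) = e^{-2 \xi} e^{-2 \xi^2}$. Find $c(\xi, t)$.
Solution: Substitute $c = e^{-2\xi}u$.
Then $c_{\xi} = e^{-2\xi}(u_{\xi} - 2u)$, $c_t = e^{-2\xi}u_t$; substituting and dividing by $e^{-2\xi}$, the lower-order terms cancel: $u_t + 2u_{\xi} = 0$ (standard advection equation).
Data for $u$: $u(\xi,0) = e^{2\xi}c(\xi,0) = e^{-2 \xi^2}$.
By characteristics ($d\xi/dt = 2$), $u(\xi,t) = f(\xi - 2t)$ with $f = u( \cdot , 0)$.
So $u(\xi,t) = e^{-2 (-2 t + \xi)^2}$, and $c(\xi,t) = e^{-2\xi}u(\xi,t)$.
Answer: $c(\xi, t) = e^{-2 \xi} e^{-2 (\xi - 2 t)^2}$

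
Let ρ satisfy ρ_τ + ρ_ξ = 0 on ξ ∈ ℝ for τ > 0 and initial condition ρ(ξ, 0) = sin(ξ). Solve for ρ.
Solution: By characteristics (dξ/dτ = 1), ρ(ξ,τ) = f(ξ - τ) with f = ρ(·, 0).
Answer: ρ(ξ, τ) = sin(ξ - τ)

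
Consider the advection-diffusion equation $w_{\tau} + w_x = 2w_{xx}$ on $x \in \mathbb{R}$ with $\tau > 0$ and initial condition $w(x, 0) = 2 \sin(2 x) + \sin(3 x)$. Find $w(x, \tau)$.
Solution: Moving frame: $\eta = x - \tau$, $\sigma = \tau$, $w = u(\eta,\sigma)$, so $w_{\tau} = u_{\sigma} - u_{\eta}$ and $w_{xx} = u_{\eta\eta}$.
Hence $w_{\tau} + w_x = u_{\sigma}$ and the PDE becomes the heat equation $u_{\sigma} = 2u_{\eta\eta}$ on $\eta \in \mathbb{R}$.
Initial data: $u(\eta,0) = w(\eta,0) = 2 \sin(2 \eta) + \sin(3 \eta)$. Each mode $\sin(n\eta)$ decays as $e^{-2n^2\sigma}$ on $\mathbb{R}$, so $u(\eta,\sigma) = \sum c_n e^{-2n^2\sigma} \sin(n\eta)$ with $c_2=2, c_3=1$: $u(\eta,\sigma) = 2 e^{-8 \sigma} \sin(2 \eta) + e^{-18 \sigma} \sin(3 \eta)$.
Substituting back: $w(x,\tau) = u(x - \tau, \tau)$.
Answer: $w(x, \tau) = -2 e^{-8 \tau} \sin(2 \tau - 2 x) -  e^{-18 \tau} \sin(3 \tau - 3 x)$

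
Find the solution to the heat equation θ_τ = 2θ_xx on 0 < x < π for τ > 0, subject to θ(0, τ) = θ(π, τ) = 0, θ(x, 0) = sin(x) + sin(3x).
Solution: Separating variables: θ = Σ c_n exp(-2n²τ) sin(nx). From θ(x,0) = sin(x) + sin(3x): c_1=1, c_3=1.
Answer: θ(x, τ) = exp(-2τ)sin(x) + exp(-18τ)sin(3x)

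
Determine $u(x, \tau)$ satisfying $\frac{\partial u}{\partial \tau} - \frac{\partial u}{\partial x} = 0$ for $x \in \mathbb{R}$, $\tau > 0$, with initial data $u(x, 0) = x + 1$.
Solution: By characteristics ($dx/d\tau = -1$), $u(x,\tau) = f(x + \tau)$ with $f = u( \cdot , 0)$.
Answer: $u(x, \tau) = \tau + x + 1$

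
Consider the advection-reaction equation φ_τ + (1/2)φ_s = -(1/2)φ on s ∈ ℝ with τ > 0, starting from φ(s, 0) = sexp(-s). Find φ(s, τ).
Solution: Substitute φ = exp(-s)u.
Then φ_s = exp(-s)(u_s - u), φ_τ = exp(-s)u_τ; substituting and dividing by exp(-s), the lower-order terms cancel: u_τ + (1/2)u_s = 0 (standard advection equation).
Data for u: u(s,0) = exp(s)φ(s,0) = s.
By characteristics (ds/dτ = 1/2), u(s,τ) = f(s - (1/2)τ) with f = u(·, 0).
So u(s,τ) = s - (1/2)τ, and φ(s,τ) = exp(-s)u(s,τ).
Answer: φ(s, τ) = sexp(-s) - (1/2)τexp(-s)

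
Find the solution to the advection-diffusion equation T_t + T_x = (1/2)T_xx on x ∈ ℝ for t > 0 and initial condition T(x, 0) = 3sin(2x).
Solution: Change to a moving frame: let η = x - t, σ = t and write T(x,t) = u(η,σ).
By the chain rule T_t = u_σ - u_η, T_x = u_η, T_xx = u_ηη.
Then T_t + T_x = u_σ: the advection term cancels and the PDE becomes the heat equation u_σ = (1/2)u_ηη on η ∈ ℝ.
Initial data: u(η,0) = T(η,0) = 3sin(2η).
On η ∈ ℝ each mode satisfies (sin(nη))″ = -n² sin(nη), so exp(-n²σ/2) sin(nη) solves the heat equation; by superposition u(η,σ) = Σ c_n exp(-n²σ/2) sin(nη).
Reading off the coefficients: c_2=3, so u(η,σ) = 3exp(-2σ)sin(2η).
Substituting back η = x - t, σ = t: T(x,t) = u(x - t, t).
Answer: T(x, t) = -3exp(-2t)sin(2t - 2x)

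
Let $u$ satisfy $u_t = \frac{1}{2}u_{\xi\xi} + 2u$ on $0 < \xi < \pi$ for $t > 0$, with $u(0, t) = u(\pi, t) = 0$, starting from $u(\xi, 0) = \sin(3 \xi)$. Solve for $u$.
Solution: Substitute $u = e^{2t}w$, i.e. $w = e^{-2t}u$.
By the product rule, $u_t = e^{2t}(w_t + 2w)$, $u_{\xi\xi} = e^{2t}w_{\xi\xi}$.
Substituting into the PDE and dividing by $e^{2t}$: $w_t + 2w = \frac{1}{2}w_{\xi\xi} + 2w$.
The lower-order terms cancel, leaving the standard heat equation $w_t = \frac{1}{2}w_{\xi\xi}$.
Initial data for $w$: $w(\xi,0) = u(\xi,0) = \sin(3 \xi)$. The boundary conditions carry over: $w(0,t) = w(\pi,t) = 0$.
Solve for $w$:
  Using separation of variables $w = X(\xi)T(t)$:
  Eigenfunctions: $\sin(n\xi)$, $n = 1, 2, 3, \ldots$
  General solution: $w(\xi, t) = \sum c_n \sin(n\xi) e^{-n^2 t/2}$
  Matching $w(\xi,0) = \sin(3 \xi)$ term by term: $c_3=1$.
Hence $w(\xi,t) = e^{-9 t/2} \sin(3 \xi)$.
Transform back: $u(\xi,t) = e^{2t}w(\xi,t)$.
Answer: $u(\xi, t) = e^{-5 t/2} \sin(3 \xi)$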